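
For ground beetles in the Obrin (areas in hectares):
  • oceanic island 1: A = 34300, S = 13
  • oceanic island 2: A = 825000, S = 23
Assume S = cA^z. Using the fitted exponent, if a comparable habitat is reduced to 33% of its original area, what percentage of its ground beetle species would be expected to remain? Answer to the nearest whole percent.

z = ln(23/13) / ln(825000/34300) = 0.5705 / 3.1802 = 0.1794
S_new/S_old = (A_new/A_old)^z = 0.33^0.1794 = exp(0.1794 × -1.1087) = 0.8196

82%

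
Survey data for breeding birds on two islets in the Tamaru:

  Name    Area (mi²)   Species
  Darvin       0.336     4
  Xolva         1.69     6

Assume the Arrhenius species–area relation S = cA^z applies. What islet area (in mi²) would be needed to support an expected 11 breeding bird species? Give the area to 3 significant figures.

18.9 mi²

z = ln(6/4) / ln(1.69/0.336) = 0.4055 / 1.6154 = 0.2510
c = 4 / 0.336^0.2510 = 4 / 0.7605 = 5.26
A = (11/5.26)^(1/0.2510) ⇒ ln A = ln(2.091)/0.2510 = 2.9396
A = e^2.9396 ≈ 18.91 mi²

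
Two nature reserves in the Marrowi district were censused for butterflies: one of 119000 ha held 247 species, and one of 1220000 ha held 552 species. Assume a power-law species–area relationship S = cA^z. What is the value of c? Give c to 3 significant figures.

z = ln(S₂/S₁) / ln(A₂/A₁) = ln(552/247) / ln(1220000/119000) = 0.8042 / 2.3275 = 0.3455
c = S₁ / A₁^z = 247 / 119000^0.3455 = 247 / 56.71 = 4.356

4.36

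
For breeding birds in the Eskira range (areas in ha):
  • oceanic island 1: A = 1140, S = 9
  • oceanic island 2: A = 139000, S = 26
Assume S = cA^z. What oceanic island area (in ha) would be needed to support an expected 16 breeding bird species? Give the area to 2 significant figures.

15000 ha

z = ln(26/9) / ln(139000/1140) = 1.0609 / 4.8034 = 0.2209
c = 9 / 1140^0.2209 = 9 / 4.733 = 1.902
A = (16/1.902)^(1/0.2209) ⇒ ln A = ln(8.414)/0.2209 = 9.6439
A = e^9.6439 ≈ 15428 ha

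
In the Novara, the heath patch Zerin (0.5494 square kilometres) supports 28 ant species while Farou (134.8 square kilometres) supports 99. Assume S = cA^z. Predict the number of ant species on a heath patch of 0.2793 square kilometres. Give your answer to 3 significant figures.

z = ln(99/28) / ln(134.8/0.5494) = 1.2629 / 5.5027 = 0.2295
c = 28 / 0.5494^0.2295 = 28 / 0.8716 = 32.13
S₃ = 32.13 × 0.2793^0.2295 = 32.13 × 0.7462 ≈ 23.97

24.0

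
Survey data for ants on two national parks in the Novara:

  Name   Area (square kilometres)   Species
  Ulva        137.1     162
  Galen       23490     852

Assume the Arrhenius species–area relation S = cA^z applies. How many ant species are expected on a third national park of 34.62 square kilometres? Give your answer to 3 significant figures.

104

z = ln(852/162) / ln(23490/137.1) = 1.6600 / 5.1436 = 0.3227
c = 162 / 137.1^0.3227 = 162 / 4.894 = 33.1
S₃ = 33.1 × 34.62^0.3227 = 33.1 × 3.139 ≈ 103.9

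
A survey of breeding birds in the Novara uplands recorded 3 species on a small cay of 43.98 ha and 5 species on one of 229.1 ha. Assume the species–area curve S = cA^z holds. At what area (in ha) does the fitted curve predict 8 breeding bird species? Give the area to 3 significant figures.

z = ln(5/3) / ln(229.1/43.98) = 0.5108 / 1.6504 = 0.3095
c = 3 / 43.98^0.3095 = 3 / 3.226 = 0.9301
A = (8/0.9301)^(1/0.3095) ⇒ ln A = ln(8.602)/0.3095 = 6.9527
A = e^6.9527 ≈ 1046 ha

1050 ha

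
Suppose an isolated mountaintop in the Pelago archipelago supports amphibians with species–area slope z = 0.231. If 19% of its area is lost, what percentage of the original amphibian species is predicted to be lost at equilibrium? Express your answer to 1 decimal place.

4.8%

S_new/S_old = (A_new/A_old)^z = 0.81^0.231
= exp(0.231 × ln 0.81) = exp(0.231 × -0.2107) = exp(-0.0487) ≈ 0.9525
Fraction lost = 1 − 0.9525 = 0.04751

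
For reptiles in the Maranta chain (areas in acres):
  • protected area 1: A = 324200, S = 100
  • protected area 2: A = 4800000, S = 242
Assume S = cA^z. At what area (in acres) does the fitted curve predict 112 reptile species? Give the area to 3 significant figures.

458000 acres

z = ln(242/100) / ln(4800000/324200) = 0.8838 / 2.6950 = 0.3279
c = 100 / 324200^0.3279 = 100 / 64.14 = 1.559
A = (112/1.559)^(1/0.3279) ⇒ ln A = ln(71.84)/0.3279 = 13.0347
A = e^13.0347 ≈ 458038 acres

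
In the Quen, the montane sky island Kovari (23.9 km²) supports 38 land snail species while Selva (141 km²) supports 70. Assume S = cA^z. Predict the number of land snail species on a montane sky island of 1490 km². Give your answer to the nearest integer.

z = ln(70/38) / ln(141/23.9) = 0.6109 / 1.7749 = 0.3442
c = 38 / 23.9^0.3442 = 38 / 2.982 = 12.75
S₃ = 12.75 × 1490^0.3442 = 12.75 × 12.37 ≈ 157.6

158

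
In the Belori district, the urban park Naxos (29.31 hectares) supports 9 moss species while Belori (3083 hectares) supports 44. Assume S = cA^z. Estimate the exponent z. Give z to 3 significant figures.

0.341

Taking logs: ln S = ln c + z ln A, so z = (ln S₂ − ln S₁)/(ln A₂ − ln A₁).
z = ln(44/9) / ln(3083/29.31) = ln(4.889) / ln(105.2) = 1.5870 / 4.6557 = 0.3409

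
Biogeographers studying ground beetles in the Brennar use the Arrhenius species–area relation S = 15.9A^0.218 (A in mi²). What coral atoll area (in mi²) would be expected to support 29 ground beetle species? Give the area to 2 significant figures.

29 = 15.9 × A^0.218  ⇒  A^0.218 = 29/15.9 = 1.824
ln A = ln(1.824) / 0.218 = 0.6010 / 0.218 = 2.7568
A = e^2.7568 ≈ 15.75 mi²

16 mi²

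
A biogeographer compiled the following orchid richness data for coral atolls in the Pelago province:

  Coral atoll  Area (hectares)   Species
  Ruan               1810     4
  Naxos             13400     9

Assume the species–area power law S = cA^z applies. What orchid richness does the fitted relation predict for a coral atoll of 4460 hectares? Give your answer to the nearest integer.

z = ln(9/4) / ln(13400/1810) = 0.8109 / 2.0019 = 0.4051
c = 4 / 1810^0.4051 = 4 / 20.87 = 0.1916
S₃ = 0.1916 × 4460^0.4051 = 0.1916 × 30.08 ≈ 5.764

6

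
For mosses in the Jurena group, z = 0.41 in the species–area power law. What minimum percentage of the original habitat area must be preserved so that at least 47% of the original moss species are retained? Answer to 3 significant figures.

Need (A_new/A_old)^0.41 = 0.47, so A_new/A_old = 0.47^(1/0.41) = 0.47^2.439
ln(A_new/A_old) = ln 0.47 / 0.41 = -0.7550 / 0.41 = -1.8415
A_new/A_old = e^-1.8415 ≈ 0.1586

15.9%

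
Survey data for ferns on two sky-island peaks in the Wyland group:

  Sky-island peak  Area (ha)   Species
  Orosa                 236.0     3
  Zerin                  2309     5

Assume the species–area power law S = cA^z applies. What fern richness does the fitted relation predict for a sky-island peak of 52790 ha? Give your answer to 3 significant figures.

10.1

z = ln(5/3) / ln(2309/236) = 0.5108 / 2.2807 = 0.2240
c = 3 / 236^0.2240 = 3 / 3.4 = 0.8824
S₃ = 0.8824 × 52790^0.2240 = 0.8824 × 11.42 ≈ 10.08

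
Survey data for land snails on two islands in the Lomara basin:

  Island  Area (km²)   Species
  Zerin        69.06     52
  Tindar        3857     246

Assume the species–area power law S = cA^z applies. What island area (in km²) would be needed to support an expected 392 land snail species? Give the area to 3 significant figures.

12900 km²

z = ln(246/52) / ln(3857/69.06) = 1.5541 / 4.0227 = 0.3863
c = 52 / 69.06^0.3863 = 52 / 5.135 = 10.13
A = (392/10.13)^(1/0.3863) ⇒ ln A = ln(38.71)/0.3863 = 9.4637
A = e^9.4637 ≈ 12883 km²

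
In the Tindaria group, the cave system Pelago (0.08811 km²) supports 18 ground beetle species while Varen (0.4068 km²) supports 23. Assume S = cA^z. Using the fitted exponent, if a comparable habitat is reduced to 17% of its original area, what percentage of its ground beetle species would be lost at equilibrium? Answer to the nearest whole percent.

25%

z = ln(23/18) / ln(0.4068/0.08811) = 0.2451 / 1.5297 = 0.1602
S_new/S_old = (A_new/A_old)^z = 0.17^0.1602 = exp(0.1602 × -1.7720) = 0.7528
Fraction lost = 1 − 0.7528 = 0.2472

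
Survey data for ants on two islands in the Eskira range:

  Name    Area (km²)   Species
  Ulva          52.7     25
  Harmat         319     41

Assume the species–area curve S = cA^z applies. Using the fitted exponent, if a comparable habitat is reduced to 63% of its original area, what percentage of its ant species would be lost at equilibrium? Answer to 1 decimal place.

11.9%

z = ln(41/25) / ln(319/52.7) = 0.4947 / 1.8006 = 0.2747
S_new/S_old = (A_new/A_old)^z = 0.63^0.2747 = exp(0.2747 × -0.4620) = 0.8808
Fraction lost = 1 − 0.8808 = 0.1192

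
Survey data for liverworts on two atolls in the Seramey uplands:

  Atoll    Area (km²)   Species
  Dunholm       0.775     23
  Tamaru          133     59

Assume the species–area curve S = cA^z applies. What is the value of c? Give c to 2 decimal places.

24.10

z = ln(S₂/S₁) / ln(A₂/A₁) = ln(59/23) / ln(133/0.775) = 0.9420 / 5.1452 = 0.1831
c = S₁ / A₁^z = 23 / 0.775^0.1831 = 23 / 0.9544 = 24.1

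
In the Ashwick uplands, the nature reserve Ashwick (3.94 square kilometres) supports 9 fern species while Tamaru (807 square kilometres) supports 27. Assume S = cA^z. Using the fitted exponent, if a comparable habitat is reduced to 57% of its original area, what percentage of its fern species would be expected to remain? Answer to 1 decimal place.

89.0%

z = ln(27/9) / ln(807/3.94) = 1.0986 / 5.3221 = 0.2064
S_new/S_old = (A_new/A_old)^z = 0.57^0.2064 = exp(0.2064 × -0.5621) = 0.8904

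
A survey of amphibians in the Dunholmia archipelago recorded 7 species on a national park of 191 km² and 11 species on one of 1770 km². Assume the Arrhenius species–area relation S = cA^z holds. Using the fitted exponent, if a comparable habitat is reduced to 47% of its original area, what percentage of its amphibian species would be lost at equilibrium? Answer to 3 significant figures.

z = ln(11/7) / ln(1770/191) = 0.4520 / 2.2265 = 0.2030
S_new/S_old = (A_new/A_old)^z = 0.47^0.2030 = exp(0.2030 × -0.7550) = 0.8579
Fraction lost = 1 − 0.8579 = 0.1421

14.2%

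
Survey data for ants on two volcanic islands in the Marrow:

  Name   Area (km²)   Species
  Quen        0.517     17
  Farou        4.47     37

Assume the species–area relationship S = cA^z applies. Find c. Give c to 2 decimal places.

z = ln(S₂/S₁) / ln(A₂/A₁) = ln(37/17) / ln(4.47/0.517) = 0.7777 / 2.1571 = 0.3605
c = S₁ / A₁^z = 17 / 0.517^0.3605 = 17 / 0.7883 = 21.56

21.56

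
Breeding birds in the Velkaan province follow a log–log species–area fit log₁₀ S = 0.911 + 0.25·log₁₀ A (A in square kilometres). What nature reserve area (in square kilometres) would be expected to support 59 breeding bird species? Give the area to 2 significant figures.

2800 square kilometres

59 = 8.147 × A^0.25  ⇒  A^0.25 = 59/8.147 = 7.242
ln A = ln(7.242) / 0.25 = 1.9799 / 0.25 = 7.9195
A = e^7.9195 ≈ 2750 square kilometres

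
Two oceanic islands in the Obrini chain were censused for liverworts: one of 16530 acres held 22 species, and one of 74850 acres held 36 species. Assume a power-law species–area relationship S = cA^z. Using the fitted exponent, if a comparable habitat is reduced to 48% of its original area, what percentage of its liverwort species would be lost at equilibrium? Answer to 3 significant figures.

21.3%

z = ln(36/22) / ln(74850/16530) = 0.4925 / 1.5103 = 0.3261
S_new/S_old = (A_new/A_old)^z = 0.48^0.3261 = exp(0.3261 × -0.7340) = 0.7872
Fraction lost = 1 − 0.7872 = 0.2128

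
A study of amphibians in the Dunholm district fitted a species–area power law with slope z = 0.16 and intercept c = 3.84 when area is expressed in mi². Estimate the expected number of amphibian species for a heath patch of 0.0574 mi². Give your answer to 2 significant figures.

2.4

S = 3.84 × 0.0574^0.16
ln S = ln 3.84 + 0.16 × ln 0.0574 = 1.3455 + 0.16 × -2.8577 = 0.8882
S = e^0.8882 ≈ 2.431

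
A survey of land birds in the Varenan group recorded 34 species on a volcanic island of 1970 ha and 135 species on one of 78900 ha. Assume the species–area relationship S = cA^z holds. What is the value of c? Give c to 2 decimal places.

z = ln(S₂/S₁) / ln(A₂/A₁) = ln(135/34) / ln(78900/1970) = 1.3789 / 3.6901 = 0.3737
c = S₁ / A₁^z = 34 / 1970^0.3737 = 34 / 17.02 = 1.997

2.00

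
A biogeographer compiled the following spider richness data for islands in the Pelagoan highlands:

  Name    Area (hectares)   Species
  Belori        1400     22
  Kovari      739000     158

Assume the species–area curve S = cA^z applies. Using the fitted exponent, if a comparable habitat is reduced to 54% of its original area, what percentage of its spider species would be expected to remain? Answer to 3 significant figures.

z = ln(158/22) / ln(739000/1400) = 1.9716 / 6.2688 = 0.3145
S_new/S_old = (A_new/A_old)^z = 0.54^0.3145 = exp(0.3145 × -0.6162) = 0.8238

82.4%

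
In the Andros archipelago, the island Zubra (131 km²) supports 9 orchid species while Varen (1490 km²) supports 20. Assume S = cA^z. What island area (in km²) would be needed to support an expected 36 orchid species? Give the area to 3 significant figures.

z = ln(20/9) / ln(1490/131) = 0.7985 / 2.4313 = 0.3284
c = 9 / 131^0.3284 = 9 / 4.959 = 1.815
A = (36/1.815)^(1/0.3284) ⇒ ln A = ln(19.83)/0.3284 = 9.0963
A = e^9.0963 ≈ 8922 km²

8920 km²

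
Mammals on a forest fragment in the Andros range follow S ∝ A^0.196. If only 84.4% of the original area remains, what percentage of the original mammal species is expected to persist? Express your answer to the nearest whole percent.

97%

S_new/S_old = (A_new/A_old)^z = 0.844^0.196
= exp(0.196 × ln 0.844) = exp(0.196 × -0.1696) = exp(-0.0332) ≈ 0.9673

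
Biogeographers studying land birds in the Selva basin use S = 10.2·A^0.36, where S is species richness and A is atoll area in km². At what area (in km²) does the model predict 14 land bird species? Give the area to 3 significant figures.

14 = 10.2 × A^0.36  ⇒  A^0.36 = 14/10.2 = 1.373
ln A = ln(1.373) / 0.36 = 0.3167 / 0.36 = 0.8796
A = e^0.8796 ≈ 2.41 km²

2.41 km²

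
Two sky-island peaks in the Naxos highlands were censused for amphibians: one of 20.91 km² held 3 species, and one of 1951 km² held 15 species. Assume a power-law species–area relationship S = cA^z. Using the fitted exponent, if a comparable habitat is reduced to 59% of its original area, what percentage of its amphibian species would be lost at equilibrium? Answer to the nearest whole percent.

z = ln(15/3) / ln(1951/20.91) = 1.6094 / 4.5359 = 0.3548
S_new/S_old = (A_new/A_old)^z = 0.59^0.3548 = exp(0.3548 × -0.5276) = 0.8293
Fraction lost = 1 − 0.8293 = 0.1707

17%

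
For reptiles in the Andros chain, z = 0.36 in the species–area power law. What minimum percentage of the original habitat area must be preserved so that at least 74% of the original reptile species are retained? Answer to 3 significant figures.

43.3%

Need (A_new/A_old)^0.36 = 0.74, so A_new/A_old = 0.74^(1/0.36) = 0.74^2.778
ln(A_new/A_old) = ln 0.74 / 0.36 = -0.3011 / 0.36 = -0.8364
A_new/A_old = e^-0.8364 ≈ 0.4333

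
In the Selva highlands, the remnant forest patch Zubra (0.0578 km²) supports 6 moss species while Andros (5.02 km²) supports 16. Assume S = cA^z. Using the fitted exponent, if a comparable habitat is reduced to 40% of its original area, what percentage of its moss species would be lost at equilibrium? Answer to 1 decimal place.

18.2%

z = ln(16/6) / ln(5.02/0.0578) = 0.9808 / 4.4642 = 0.2197
S_new/S_old = (A_new/A_old)^z = 0.4^0.2197 = exp(0.2197 × -0.9163) = 0.8177
Fraction lost = 1 − 0.8177 = 0.1823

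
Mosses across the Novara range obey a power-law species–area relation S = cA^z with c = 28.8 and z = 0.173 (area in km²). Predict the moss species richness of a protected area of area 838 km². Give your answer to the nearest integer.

S = 28.8 × 838^0.173
ln S = ln 28.8 + 0.173 × ln 838 = 3.3604 + 0.173 × 6.7310 = 4.5248
S = e^4.5248 ≈ 92.28

92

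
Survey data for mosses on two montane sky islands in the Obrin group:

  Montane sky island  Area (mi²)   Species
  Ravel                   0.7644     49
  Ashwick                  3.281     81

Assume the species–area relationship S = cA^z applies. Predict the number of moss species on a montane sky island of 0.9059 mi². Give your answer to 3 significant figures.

z = ln(81/49) / ln(3.281/0.7644) = 0.5026 / 1.4568 = 0.3450
c = 49 / 0.7644^0.3450 = 49 / 0.9115 = 53.76
S₃ = 53.76 × 0.9059^0.3450 = 53.76 × 0.9665 ≈ 51.96

52.0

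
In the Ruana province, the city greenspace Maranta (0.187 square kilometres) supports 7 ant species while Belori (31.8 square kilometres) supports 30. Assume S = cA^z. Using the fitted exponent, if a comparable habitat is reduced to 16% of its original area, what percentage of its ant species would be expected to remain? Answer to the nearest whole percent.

59%

z = ln(30/7) / ln(31.8/0.187) = 1.4553 / 5.1361 = 0.2833
S_new/S_old = (A_new/A_old)^z = 0.16^0.2833 = exp(0.2833 × -1.8326) = 0.595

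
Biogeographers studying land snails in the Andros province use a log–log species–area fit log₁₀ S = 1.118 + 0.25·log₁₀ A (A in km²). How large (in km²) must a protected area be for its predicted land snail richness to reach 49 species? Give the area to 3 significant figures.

49 = 13.12 × A^0.25  ⇒  A^0.25 = 49/13.12 = 3.734
ln A = ln(3.734) / 0.25 = 1.3175 / 0.25 = 5.2701
A = e^5.2701 ≈ 194.4 km²

194 km²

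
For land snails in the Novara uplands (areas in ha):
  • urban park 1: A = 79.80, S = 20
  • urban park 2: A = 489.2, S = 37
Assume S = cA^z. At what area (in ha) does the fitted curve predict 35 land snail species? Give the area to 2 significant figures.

420 ha

z = ln(37/20) / ln(489.2/79.8) = 0.6152 / 1.8132 = 0.3393
c = 20 / 79.8^0.3393 = 20 / 4.419 = 4.526
A = (35/4.526)^(1/0.3393) ⇒ ln A = ln(7.733)/0.3393 = 6.0290
A = e^6.0290 ≈ 415.3 ha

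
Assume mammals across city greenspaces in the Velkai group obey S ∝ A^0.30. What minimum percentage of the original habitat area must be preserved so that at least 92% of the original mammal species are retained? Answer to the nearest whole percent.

Need (A_new/A_old)^0.3 = 0.92, so A_new/A_old = 0.92^(1/0.3) = 0.92^3.333
ln(A_new/A_old) = ln 0.92 / 0.3 = -0.0834 / 0.3 = -0.2779
A_new/A_old = e^-0.2779 ≈ 0.7573

76%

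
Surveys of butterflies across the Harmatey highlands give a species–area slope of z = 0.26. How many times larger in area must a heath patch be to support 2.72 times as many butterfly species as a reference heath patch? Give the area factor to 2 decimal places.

(A₂/A₁)^0.26 = 2.72, so A₂/A₁ = 2.72^(1/0.26) = 2.72^3.846
ln(A₂/A₁) = ln 2.72 / 0.26 = 1.0006 / 0.26 = 3.8486
A₂/A₁ = e^3.8486 ≈ 46.93

46.93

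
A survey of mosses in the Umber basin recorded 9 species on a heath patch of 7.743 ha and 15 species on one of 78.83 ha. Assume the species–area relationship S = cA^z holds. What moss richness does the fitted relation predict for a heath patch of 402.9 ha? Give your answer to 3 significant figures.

z = ln(15/9) / ln(78.83/7.743) = 0.5108 / 2.3205 = 0.2201
c = 9 / 7.743^0.2201 = 9 / 1.569 = 5.735
S₃ = 5.735 × 402.9^0.2201 = 5.735 × 3.745 ≈ 21.48

21.5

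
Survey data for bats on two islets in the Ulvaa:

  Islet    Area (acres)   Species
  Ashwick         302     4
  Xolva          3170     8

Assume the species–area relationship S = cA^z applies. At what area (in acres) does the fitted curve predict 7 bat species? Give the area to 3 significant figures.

2020 acres

z = ln(8/4) / ln(3170/302) = 0.6931 / 2.3511 = 0.2948
c = 4 / 302^0.2948 = 4 / 5.385 = 0.7428
A = (7/0.7428)^(1/0.2948) ⇒ ln A = ln(9.423)/0.2948 = 7.6086
A = e^7.6086 ≈ 2015 acres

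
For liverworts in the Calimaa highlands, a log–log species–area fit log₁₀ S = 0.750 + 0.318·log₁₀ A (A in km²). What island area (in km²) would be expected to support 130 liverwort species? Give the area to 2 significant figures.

19000 km²

130 = 5.623 × A^0.318  ⇒  A^0.318 = 130/5.623 = 23.12
ln A = ln(23.12) / 0.318 = 3.1406 / 0.318 = 9.8761
A = e^9.8761 ≈ 19459 km²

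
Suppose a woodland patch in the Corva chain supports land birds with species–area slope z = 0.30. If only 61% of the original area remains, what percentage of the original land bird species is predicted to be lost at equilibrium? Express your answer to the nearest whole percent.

14%

S_new/S_old = (A_new/A_old)^z = 0.61^0.3
= exp(0.3 × ln 0.61) = exp(0.3 × -0.4943) = exp(-0.1483) ≈ 0.8622
Fraction lost = 1 − 0.8622 = 0.1378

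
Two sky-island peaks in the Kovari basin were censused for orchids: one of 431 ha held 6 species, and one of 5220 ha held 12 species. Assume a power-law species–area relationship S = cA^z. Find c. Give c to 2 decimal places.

1.11

z = ln(S₂/S₁) / ln(A₂/A₁) = ln(12/6) / ln(5220/431) = 0.6931 / 2.4941 = 0.2779
c = S₁ / A₁^z = 6 / 431^0.2779 = 6 / 5.397 = 1.112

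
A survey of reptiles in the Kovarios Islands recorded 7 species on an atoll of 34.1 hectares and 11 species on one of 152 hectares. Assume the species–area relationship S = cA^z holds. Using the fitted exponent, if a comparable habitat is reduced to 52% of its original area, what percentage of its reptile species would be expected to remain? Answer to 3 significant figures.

z = ln(11/7) / ln(152/34.1) = 0.4520 / 1.4946 = 0.3024
S_new/S_old = (A_new/A_old)^z = 0.52^0.3024 = exp(0.3024 × -0.6539) = 0.8206

82.1%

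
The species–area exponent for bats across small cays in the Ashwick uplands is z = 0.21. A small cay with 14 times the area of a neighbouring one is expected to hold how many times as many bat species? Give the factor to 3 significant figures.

S₂/S₁ = (A₂/A₁)^z = 14^0.21
ln(S₂/S₁) = 0.21 × ln 14 = 0.21 × 2.6391 = 0.5542
S₂/S₁ = e^0.5542 ≈ 1.741

1.74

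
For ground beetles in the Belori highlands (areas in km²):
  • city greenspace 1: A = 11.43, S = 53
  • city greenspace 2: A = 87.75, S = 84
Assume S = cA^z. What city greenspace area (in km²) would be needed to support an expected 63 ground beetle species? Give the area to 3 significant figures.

z = ln(84/53) / ln(87.75/11.43) = 0.4605 / 2.0383 = 0.2259
c = 53 / 11.43^0.2259 = 53 / 1.734 = 30.56
A = (63/30.56)^(1/0.2259) ⇒ ln A = ln(2.061)/0.2259 = 3.2012
A = e^3.2012 ≈ 24.56 km²

24.6 km²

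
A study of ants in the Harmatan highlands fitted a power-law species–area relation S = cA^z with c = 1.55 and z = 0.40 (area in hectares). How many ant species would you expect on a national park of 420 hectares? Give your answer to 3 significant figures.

S = 1.55 × 420^0.4
ln S = ln 1.55 + 0.4 × ln 420 = 0.4383 + 0.4 × 6.0403 = 2.8544
S = e^2.8544 ≈ 17.36

17.4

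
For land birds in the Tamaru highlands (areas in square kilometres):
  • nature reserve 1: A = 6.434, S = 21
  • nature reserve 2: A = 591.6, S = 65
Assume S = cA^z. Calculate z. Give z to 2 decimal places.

Taking logs: ln S = ln c + z ln A, so z = (ln S₂ − ln S₁)/(ln A₂ − ln A₁).
z = ln(65/21) / ln(591.6/6.434) = ln(3.095) / ln(91.95) = 1.1299 / 4.5212 = 0.2499

0.25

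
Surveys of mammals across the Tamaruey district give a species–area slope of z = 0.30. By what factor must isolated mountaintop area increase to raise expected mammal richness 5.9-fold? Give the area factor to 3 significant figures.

371

(A₂/A₁)^0.3 = 5.9, so A₂/A₁ = 5.9^(1/0.3) = 5.9^3.333
ln(A₂/A₁) = ln 5.9 / 0.3 = 1.7750 / 0.3 = 5.9165
A₂/A₁ = e^5.9165 ≈ 371.1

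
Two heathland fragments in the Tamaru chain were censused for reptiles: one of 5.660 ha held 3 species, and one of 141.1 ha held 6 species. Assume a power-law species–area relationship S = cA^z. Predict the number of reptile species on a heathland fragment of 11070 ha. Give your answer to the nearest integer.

z = ln(6/3) / ln(141.1/5.66) = 0.6931 / 3.2160 = 0.2155
c = 3 / 5.66^0.2155 = 3 / 1.453 = 2.065
S₃ = 2.065 × 11070^0.2155 = 2.065 × 7.441 ≈ 15.36

15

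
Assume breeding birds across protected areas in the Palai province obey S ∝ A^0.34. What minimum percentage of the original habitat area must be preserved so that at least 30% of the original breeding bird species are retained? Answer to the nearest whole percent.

Need (A_new/A_old)^0.34 = 0.3, so A_new/A_old = 0.3^(1/0.34) = 0.3^2.941
ln(A_new/A_old) = ln 0.3 / 0.34 = -1.2040 / 0.34 = -3.5411
A_new/A_old = e^-3.5411 ≈ 0.02898

3%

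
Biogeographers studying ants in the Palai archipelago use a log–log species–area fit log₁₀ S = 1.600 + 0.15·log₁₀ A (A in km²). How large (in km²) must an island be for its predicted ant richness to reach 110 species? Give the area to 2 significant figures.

880 km²

110 = 39.81 × A^0.15  ⇒  A^0.15 = 110/39.81 = 2.763
ln A = ln(2.763) / 0.15 = 1.0163 / 0.15 = 6.7756
A = e^6.7756 ≈ 876.2 km²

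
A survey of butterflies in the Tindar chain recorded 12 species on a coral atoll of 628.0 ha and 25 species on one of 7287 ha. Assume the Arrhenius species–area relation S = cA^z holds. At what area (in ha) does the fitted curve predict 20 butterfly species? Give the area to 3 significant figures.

z = ln(25/12) / ln(7287/628) = 0.7340 / 2.4513 = 0.2994
c = 12 / 628^0.2994 = 12 / 6.883 = 1.743
A = (20/1.743)^(1/0.2994) ⇒ ln A = ln(11.47)/0.2994 = 8.1486
A = e^8.1486 ≈ 3459 ha

3460 ha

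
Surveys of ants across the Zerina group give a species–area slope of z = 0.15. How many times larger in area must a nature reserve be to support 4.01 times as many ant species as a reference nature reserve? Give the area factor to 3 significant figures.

(A₂/A₁)^0.15 = 4.01, so A₂/A₁ = 4.01^(1/0.15) = 4.01^6.667
ln(A₂/A₁) = ln 4.01 / 0.15 = 1.3888 / 0.15 = 9.2586
A₂/A₁ = e^9.2586 ≈ 10495

10500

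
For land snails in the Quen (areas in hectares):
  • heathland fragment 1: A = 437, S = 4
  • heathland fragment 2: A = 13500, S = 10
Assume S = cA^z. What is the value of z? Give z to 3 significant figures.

Taking logs: ln S = ln c + z ln A, so z = (ln S₂ − ln S₁)/(ln A₂ − ln A₁).
z = ln(10/4) / ln(13500/437) = ln(2.5) / ln(30.89) = 0.9163 / 3.4305 = 0.2671

0.267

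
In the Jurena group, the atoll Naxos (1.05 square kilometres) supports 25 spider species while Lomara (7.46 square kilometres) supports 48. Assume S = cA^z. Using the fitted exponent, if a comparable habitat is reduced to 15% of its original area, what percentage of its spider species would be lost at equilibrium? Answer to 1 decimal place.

46.8%

z = ln(48/25) / ln(7.46/1.05) = 0.6523 / 1.9608 = 0.3327
S_new/S_old = (A_new/A_old)^z = 0.15^0.3327 = exp(0.3327 × -1.8971) = 0.532
Fraction lost = 1 − 0.532 = 0.468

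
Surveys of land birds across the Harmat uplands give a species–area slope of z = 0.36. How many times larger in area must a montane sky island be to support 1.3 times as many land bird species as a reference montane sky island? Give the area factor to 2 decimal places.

(A₂/A₁)^0.36 = 1.3, so A₂/A₁ = 1.3^(1/0.36) = 1.3^2.778
ln(A₂/A₁) = ln 1.3 / 0.36 = 0.2624 / 0.36 = 0.7288
A₂/A₁ = e^0.7288 ≈ 2.073

2.07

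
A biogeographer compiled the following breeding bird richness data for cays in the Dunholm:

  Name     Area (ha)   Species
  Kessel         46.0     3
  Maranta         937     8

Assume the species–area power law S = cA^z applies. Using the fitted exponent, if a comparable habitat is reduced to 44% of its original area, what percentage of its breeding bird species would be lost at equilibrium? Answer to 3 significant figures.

23.4%

z = ln(8/3) / ln(937/46) = 0.9808 / 3.0140 = 0.3254
S_new/S_old = (A_new/A_old)^z = 0.44^0.3254 = exp(0.3254 × -0.8210) = 0.7655
Fraction lost = 1 − 0.7655 = 0.2345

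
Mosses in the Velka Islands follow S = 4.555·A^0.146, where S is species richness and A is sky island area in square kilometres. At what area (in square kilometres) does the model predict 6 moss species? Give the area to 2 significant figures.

6.6 square kilometres

6 = 4.555 × A^0.146  ⇒  A^0.146 = 6/4.555 = 1.317
ln A = ln(1.317) / 0.146 = 0.2755 / 0.146 = 1.8872
A = e^1.8872 ≈ 6.601 square kilometres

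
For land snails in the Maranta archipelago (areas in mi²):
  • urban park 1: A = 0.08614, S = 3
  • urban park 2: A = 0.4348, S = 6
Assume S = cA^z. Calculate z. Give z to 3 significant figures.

Taking logs: ln S = ln c + z ln A, so z = (ln S₂ − ln S₁)/(ln A₂ − ln A₁).
z = ln(6/3) / ln(0.4348/0.08614) = ln(2) / ln(5.048) = 0.6931 / 1.6189 = 0.4282

0.428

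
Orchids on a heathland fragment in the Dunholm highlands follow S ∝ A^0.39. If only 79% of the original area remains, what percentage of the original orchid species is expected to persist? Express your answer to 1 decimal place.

91.2%

S_new/S_old = (A_new/A_old)^z = 0.79^0.39
= exp(0.39 × ln 0.79) = exp(0.39 × -0.2357) = exp(-0.0919) ≈ 0.9122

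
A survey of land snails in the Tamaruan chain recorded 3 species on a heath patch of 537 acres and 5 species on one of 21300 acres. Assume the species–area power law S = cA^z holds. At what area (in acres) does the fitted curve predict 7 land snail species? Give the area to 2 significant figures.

z = ln(5/3) / ln(21300/537) = 0.5108 / 3.6805 = 0.1388
c = 3 / 537^0.1388 = 3 / 2.393 = 1.254
A = (7/1.254)^(1/0.1388) ⇒ ln A = ln(5.583)/0.1388 = 12.3907
A = e^12.3907 ≈ 240559 acres

240000 acres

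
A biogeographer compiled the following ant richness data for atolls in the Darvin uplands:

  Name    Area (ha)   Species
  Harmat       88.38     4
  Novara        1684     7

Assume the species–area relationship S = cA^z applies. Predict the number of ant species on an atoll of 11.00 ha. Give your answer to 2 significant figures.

z = ln(7/4) / ln(1684/88.38) = 0.5596 / 2.9473 = 0.1899
c = 4 / 88.38^0.1899 = 4 / 2.342 = 1.708
S₃ = 1.708 × 11^0.1899 = 1.708 × 1.577 ≈ 2.693

2.7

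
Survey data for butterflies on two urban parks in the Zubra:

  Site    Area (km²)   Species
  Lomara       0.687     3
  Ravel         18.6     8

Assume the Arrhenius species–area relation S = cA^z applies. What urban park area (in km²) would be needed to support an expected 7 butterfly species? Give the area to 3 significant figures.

z = ln(8/3) / ln(18.6/0.687) = 0.9808 / 3.2986 = 0.2973
c = 3 / 0.687^0.2973 = 3 / 0.8944 = 3.354
A = (7/3.354)^(1/0.2973) ⇒ ln A = ln(2.087)/0.2973 = 2.4741
A = e^2.4741 ≈ 11.87 km²

11.9 km²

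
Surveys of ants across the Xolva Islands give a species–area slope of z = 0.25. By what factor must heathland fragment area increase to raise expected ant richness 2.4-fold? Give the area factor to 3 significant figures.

(A₂/A₁)^0.25 = 2.4, so A₂/A₁ = 2.4^(1/0.25) = 2.4^4
ln(A₂/A₁) = ln 2.4 / 0.25 = 0.8755 / 0.25 = 3.5019
A₂/A₁ = e^3.5019 ≈ 33.18

33.2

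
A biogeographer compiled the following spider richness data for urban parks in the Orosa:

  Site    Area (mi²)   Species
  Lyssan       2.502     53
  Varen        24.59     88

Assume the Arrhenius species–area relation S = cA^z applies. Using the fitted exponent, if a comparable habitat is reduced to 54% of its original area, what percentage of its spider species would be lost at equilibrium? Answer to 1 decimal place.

z = ln(88/53) / ln(24.59/2.502) = 0.5070 / 2.2852 = 0.2219
S_new/S_old = (A_new/A_old)^z = 0.54^0.2219 = exp(0.2219 × -0.6162) = 0.8722
Fraction lost = 1 − 0.8722 = 0.1278

12.8%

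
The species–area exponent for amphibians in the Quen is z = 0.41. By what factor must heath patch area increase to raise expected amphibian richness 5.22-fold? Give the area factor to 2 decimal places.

56.29

(A₂/A₁)^0.41 = 5.22, so A₂/A₁ = 5.22^(1/0.41) = 5.22^2.439
ln(A₂/A₁) = ln 5.22 / 0.41 = 1.6525 / 0.41 = 4.0305
A₂/A₁ = e^4.0305 ≈ 56.29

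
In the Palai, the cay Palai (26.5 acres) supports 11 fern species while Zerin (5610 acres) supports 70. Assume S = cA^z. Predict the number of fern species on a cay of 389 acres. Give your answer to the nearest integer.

z = ln(70/11) / ln(5610/26.5) = 1.8506 / 5.3552 = 0.3456
c = 11 / 26.5^0.3456 = 11 / 3.103 = 3.545
S₃ = 3.545 × 389^0.3456 = 3.545 × 7.853 ≈ 27.83

28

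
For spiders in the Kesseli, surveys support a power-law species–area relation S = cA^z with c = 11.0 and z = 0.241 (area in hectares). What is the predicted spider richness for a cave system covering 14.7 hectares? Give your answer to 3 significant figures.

21.0

S = 11 × 14.7^0.241
ln S = ln 11 + 0.241 × ln 14.7 = 2.3979 + 0.241 × 2.6878 = 3.0457
S = e^3.0457 ≈ 21.02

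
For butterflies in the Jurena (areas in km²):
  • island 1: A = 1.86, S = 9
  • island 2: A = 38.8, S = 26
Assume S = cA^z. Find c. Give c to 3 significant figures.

7.25

z = ln(S₂/S₁) / ln(A₂/A₁) = ln(26/9) / ln(38.8/1.86) = 1.0609 / 3.0378 = 0.3492
c = S₁ / A₁^z = 9 / 1.86^0.3492 = 9 / 1.242 = 7.246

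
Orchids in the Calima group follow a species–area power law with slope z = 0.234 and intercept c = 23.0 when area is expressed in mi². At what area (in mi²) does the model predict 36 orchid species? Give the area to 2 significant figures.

36 = 23 × A^0.234  ⇒  A^0.234 = 36/23 = 1.565
ln A = ln(1.565) / 0.234 = 0.4480 / 0.234 = 1.9146
A = e^1.9146 ≈ 6.784 mi²

6.8 mi²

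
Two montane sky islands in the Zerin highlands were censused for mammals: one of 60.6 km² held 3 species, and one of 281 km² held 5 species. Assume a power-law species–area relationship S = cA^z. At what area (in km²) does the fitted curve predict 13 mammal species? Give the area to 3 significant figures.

z = ln(5/3) / ln(281/60.6) = 0.5108 / 1.5341 = 0.3330
c = 3 / 60.6^0.3330 = 3 / 3.922 = 0.7649
A = (13/0.7649)^(1/0.3330) ⇒ ln A = ln(17)/0.3330 = 8.5078
A = e^8.5078 ≈ 4954 km²

4950 km²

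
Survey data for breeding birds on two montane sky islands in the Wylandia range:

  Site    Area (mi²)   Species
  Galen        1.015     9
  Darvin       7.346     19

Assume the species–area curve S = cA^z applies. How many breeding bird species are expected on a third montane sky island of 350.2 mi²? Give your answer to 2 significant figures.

82

z = ln(19/9) / ln(7.346/1.015) = 0.7472 / 1.9793 = 0.3775
c = 9 / 1.015^0.3775 = 9 / 1.006 = 8.95
S₃ = 8.95 × 350.2^0.3775 = 8.95 × 9.131 ≈ 81.72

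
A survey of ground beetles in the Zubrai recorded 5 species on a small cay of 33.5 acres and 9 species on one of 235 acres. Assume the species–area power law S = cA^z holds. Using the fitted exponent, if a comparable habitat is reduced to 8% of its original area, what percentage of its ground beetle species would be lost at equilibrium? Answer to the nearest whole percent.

z = ln(9/5) / ln(235/33.5) = 0.5878 / 1.9480 = 0.3017
S_new/S_old = (A_new/A_old)^z = 0.08^0.3017 = exp(0.3017 × -2.5257) = 0.4667
Fraction lost = 1 − 0.4667 = 0.5333

53%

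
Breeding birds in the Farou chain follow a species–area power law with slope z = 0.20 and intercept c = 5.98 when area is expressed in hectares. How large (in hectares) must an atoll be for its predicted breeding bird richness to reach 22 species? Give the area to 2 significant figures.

670 hectares

22 = 5.98 × A^0.2  ⇒  A^0.2 = 22/5.98 = 3.679
ln A = ln(3.679) / 0.2 = 1.3026 / 0.2 = 6.5131
A = e^6.5131 ≈ 673.9 hectares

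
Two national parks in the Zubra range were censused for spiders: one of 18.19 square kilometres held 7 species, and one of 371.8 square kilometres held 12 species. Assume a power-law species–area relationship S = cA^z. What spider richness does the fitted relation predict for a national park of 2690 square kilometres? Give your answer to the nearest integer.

17

z = ln(12/7) / ln(371.8/18.19) = 0.5390 / 3.0175 = 0.1786
c = 7 / 18.19^0.1786 = 7 / 1.679 = 4.169
S₃ = 4.169 × 2690^0.1786 = 4.169 × 4.099 ≈ 17.09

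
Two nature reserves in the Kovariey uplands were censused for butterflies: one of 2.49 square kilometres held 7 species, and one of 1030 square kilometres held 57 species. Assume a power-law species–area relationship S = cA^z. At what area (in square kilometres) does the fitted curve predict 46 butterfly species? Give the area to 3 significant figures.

z = ln(57/7) / ln(1030/2.49) = 2.0971 / 6.0250 = 0.3481
c = 7 / 2.49^0.3481 = 7 / 1.374 = 5.096
A = (46/5.096)^(1/0.3481) ⇒ ln A = ln(9.027)/0.3481 = 6.3213
A = e^6.3213 ≈ 556.3 square kilometres

556 square kilometres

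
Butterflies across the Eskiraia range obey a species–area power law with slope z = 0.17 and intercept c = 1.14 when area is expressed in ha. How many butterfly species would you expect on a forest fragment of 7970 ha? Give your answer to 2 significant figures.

S = 1.14 × 7970^0.17
ln S = ln 1.14 + 0.17 × ln 7970 = 0.1310 + 0.17 × 8.9834 = 1.6582
S = e^1.6582 ≈ 5.25

5.2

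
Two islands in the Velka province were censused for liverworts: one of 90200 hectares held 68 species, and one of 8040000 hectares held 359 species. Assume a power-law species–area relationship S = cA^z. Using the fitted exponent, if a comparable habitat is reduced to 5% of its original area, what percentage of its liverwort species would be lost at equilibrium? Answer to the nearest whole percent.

67%

z = ln(359/68) / ln(8040000/90200) = 1.6638 / 4.4902 = 0.3705
S_new/S_old = (A_new/A_old)^z = 0.05^0.3705 = exp(0.3705 × -2.9957) = 0.3295
Fraction lost = 1 − 0.3295 = 0.6705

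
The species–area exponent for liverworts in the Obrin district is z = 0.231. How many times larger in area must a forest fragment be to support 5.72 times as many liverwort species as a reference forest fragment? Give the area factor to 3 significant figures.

(A₂/A₁)^0.231 = 5.72, so A₂/A₁ = 5.72^(1/0.231) = 5.72^4.329
ln(A₂/A₁) = ln 5.72 / 0.231 = 1.7440 / 0.231 = 7.5496
A₂/A₁ = e^7.5496 ≈ 1900

1900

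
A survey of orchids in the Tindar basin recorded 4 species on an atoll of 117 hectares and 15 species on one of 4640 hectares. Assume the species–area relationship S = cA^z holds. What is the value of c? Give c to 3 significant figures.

0.723

z = ln(S₂/S₁) / ln(A₂/A₁) = ln(15/4) / ln(4640/117) = 1.3218 / 3.6803 = 0.3591
c = S₁ / A₁^z = 4 / 117^0.3591 = 4 / 5.531 = 0.7232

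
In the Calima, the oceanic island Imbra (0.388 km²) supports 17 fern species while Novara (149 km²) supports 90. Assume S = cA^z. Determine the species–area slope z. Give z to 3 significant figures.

0.280

Taking logs: ln S = ln c + z ln A, so z = (ln S₂ − ln S₁)/(ln A₂ − ln A₁).
z = ln(90/17) / ln(149/0.388) = ln(5.294) / ln(384) = 1.6666 / 5.9507 = 0.2801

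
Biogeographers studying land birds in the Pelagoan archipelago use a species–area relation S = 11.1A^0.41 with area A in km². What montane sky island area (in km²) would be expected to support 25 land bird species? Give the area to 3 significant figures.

7.25 km²

25 = 11.1 × A^0.41  ⇒  A^0.41 = 25/11.1 = 2.252
ln A = ln(2.252) / 0.41 = 0.8119 / 0.41 = 1.9803
A = e^1.9803 ≈ 7.245 km²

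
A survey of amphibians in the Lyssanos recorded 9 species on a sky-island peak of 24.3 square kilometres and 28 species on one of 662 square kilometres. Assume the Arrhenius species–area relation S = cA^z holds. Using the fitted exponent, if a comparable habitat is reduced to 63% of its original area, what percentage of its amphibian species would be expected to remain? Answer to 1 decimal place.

z = ln(28/9) / ln(662/24.3) = 1.1350 / 3.3048 = 0.3434
S_new/S_old = (A_new/A_old)^z = 0.63^0.3434 = exp(0.3434 × -0.4620) = 0.8533

85.3%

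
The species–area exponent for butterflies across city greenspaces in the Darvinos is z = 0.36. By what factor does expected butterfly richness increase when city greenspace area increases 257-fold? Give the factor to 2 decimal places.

S₂/S₁ = (A₂/A₁)^z = 257^0.36
ln(S₂/S₁) = 0.36 × ln 257 = 0.36 × 5.5491 = 1.9977
S₂/S₁ = e^1.9977 ≈ 7.372

7.37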